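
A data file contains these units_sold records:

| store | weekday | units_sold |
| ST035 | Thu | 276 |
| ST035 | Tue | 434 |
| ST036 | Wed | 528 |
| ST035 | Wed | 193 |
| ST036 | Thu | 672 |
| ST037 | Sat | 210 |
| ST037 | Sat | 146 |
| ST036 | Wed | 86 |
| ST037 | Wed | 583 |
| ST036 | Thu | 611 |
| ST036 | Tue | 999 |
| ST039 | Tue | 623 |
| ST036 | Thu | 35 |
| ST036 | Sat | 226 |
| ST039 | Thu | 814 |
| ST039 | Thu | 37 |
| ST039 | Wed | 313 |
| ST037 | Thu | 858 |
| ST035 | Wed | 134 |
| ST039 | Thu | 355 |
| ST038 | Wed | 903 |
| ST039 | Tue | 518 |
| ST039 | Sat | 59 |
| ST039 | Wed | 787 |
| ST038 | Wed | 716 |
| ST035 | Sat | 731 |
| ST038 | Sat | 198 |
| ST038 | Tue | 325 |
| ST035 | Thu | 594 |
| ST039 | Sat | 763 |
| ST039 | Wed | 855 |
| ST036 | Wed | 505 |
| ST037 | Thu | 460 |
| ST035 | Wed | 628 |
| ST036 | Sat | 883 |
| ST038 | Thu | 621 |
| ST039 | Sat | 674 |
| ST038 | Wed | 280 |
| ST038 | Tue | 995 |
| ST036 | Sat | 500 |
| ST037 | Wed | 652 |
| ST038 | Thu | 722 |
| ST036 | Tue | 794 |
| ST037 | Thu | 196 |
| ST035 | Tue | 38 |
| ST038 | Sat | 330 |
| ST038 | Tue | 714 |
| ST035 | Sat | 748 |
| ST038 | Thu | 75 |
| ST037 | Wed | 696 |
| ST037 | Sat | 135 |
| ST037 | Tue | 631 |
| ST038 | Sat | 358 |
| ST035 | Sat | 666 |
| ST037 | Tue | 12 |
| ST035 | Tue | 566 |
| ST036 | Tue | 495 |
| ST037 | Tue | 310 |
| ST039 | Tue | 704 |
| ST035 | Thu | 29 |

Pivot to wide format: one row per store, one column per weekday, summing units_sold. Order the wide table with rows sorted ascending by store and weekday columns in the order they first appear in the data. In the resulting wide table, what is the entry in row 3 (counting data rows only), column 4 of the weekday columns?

491

With rows sorted ascending by store, row 3 is store=ST037. weekday columns in first-appearance order: Thu, Tue, Wed, Sat; column 4 is Sat.
Long rows with store=ST037, weekday=Sat: 210 + 146 + 135 = 491.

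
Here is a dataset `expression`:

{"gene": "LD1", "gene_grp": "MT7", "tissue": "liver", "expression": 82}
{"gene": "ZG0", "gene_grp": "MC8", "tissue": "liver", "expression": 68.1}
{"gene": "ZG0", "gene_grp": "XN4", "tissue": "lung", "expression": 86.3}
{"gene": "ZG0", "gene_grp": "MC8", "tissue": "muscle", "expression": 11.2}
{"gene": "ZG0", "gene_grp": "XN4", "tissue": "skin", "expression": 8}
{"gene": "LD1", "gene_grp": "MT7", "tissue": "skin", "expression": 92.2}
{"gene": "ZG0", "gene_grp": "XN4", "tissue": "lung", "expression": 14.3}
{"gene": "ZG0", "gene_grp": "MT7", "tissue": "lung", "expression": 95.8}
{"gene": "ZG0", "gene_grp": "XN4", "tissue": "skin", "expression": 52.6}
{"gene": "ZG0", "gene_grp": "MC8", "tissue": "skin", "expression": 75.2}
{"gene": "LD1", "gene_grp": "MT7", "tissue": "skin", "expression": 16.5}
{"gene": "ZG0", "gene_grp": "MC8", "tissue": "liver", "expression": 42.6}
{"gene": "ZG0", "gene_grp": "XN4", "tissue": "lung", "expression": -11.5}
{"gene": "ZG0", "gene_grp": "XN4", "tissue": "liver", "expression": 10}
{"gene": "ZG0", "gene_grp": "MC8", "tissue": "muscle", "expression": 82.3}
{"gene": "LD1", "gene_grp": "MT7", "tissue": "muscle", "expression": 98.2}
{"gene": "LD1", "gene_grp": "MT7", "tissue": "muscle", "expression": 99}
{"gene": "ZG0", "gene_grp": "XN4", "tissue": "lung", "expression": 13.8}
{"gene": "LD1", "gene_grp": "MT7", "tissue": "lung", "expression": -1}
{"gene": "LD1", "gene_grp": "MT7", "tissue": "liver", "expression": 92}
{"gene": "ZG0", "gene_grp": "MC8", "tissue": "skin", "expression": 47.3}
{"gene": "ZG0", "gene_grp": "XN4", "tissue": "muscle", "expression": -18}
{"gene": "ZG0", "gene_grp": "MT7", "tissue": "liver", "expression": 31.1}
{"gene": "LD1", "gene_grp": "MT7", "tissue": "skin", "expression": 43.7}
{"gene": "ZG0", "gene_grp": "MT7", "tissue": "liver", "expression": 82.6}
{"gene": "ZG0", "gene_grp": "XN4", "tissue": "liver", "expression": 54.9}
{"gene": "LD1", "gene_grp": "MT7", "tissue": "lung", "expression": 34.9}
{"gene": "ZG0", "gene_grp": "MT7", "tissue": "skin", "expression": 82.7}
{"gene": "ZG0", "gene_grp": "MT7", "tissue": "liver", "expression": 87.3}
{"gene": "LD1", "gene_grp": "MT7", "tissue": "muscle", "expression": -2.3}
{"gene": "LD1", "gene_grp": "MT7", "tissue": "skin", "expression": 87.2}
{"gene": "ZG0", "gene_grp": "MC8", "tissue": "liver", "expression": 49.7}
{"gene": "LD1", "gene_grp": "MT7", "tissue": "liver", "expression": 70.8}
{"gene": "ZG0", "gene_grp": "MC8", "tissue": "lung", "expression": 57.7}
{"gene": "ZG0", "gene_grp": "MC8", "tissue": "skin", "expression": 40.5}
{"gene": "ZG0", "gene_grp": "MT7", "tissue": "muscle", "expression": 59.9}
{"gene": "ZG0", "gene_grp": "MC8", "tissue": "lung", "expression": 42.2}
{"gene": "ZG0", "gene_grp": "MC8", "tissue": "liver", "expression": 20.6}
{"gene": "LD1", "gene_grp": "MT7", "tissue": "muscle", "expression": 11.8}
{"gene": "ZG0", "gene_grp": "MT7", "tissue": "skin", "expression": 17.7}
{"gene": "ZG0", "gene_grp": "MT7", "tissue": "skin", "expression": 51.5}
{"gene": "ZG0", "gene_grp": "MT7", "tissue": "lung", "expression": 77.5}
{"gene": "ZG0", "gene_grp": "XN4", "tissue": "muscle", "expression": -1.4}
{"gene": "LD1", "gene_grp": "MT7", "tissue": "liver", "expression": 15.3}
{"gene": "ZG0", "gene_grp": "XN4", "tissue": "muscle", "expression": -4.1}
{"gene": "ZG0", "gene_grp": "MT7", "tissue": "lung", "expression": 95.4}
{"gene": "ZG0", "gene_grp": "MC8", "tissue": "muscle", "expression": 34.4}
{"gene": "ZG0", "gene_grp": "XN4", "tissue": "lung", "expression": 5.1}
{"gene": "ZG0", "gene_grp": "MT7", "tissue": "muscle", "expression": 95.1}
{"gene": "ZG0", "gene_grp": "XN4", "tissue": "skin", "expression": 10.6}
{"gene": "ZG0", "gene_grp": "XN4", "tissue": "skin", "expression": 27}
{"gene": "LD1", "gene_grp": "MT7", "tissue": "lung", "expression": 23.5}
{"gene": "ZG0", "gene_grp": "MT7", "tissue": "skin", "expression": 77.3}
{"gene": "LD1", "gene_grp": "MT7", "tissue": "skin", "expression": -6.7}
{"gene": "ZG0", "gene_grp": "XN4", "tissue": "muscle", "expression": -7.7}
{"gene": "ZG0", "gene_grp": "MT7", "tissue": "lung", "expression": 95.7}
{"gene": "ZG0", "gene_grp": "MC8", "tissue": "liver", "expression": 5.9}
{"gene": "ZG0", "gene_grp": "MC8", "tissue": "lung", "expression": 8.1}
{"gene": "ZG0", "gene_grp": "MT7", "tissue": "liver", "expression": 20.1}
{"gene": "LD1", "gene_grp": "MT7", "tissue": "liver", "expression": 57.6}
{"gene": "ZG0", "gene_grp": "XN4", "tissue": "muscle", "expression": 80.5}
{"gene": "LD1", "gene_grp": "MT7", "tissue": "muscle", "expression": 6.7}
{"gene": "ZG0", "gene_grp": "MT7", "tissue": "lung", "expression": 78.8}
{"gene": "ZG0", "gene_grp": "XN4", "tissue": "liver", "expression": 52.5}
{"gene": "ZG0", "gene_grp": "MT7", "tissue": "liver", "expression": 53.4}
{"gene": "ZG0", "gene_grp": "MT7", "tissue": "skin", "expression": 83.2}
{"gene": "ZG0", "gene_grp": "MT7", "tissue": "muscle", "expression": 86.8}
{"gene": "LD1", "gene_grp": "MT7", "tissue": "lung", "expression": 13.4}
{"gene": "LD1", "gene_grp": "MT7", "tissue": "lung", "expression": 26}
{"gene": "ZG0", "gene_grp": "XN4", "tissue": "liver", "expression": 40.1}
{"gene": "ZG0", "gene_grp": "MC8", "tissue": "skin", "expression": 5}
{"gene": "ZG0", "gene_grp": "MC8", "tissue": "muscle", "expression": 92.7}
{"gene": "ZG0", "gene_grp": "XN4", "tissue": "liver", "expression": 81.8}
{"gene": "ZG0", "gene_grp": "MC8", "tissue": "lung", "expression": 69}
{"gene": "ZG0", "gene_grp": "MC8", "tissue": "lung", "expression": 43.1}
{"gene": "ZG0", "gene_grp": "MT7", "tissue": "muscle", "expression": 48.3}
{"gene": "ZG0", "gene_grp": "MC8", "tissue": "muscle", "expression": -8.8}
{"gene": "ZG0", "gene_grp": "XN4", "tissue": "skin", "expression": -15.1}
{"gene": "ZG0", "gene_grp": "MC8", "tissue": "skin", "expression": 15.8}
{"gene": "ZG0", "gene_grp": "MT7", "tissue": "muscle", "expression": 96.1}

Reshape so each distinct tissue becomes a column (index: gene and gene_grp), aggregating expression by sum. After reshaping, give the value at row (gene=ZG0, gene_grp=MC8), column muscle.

Rows with gene=ZG0, gene_grp=MC8 and tissue=muscle: expression values are 11.2, 82.3, 34.4, 92.7, -8.8.
11.2 + 82.3 + 34.4 + 92.7 + -8.8 = 211.8.

211.8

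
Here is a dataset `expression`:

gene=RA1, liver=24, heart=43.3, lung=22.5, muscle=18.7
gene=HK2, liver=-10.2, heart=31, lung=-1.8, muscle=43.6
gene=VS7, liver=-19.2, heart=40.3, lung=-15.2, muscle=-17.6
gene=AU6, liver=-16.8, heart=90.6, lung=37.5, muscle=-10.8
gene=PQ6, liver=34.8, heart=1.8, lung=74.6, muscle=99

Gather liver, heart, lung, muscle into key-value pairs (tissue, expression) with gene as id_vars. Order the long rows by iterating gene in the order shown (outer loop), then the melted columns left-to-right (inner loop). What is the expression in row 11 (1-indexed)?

20 rows total (5 × 4). Row 11: index ⌊(11-1)/4⌋ = 2 into gene → VS7; (11-1) mod 4 = 2 into the melted columns → lung.
So row 11 is (VS7, lung, -15.2); expression = -15.2.

-15.2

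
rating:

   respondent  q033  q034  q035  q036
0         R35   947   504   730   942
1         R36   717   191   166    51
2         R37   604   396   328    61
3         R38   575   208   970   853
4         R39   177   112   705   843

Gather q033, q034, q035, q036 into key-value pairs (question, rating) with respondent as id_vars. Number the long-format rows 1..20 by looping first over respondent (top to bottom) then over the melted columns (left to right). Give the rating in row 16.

20 rows total (5 × 4). Row 16: index ⌊(16-1)/4⌋ = 3 into respondent → R38; (16-1) mod 4 = 3 into the melted columns → q036.
So row 16 is (R38, q036, 853); rating = 853.

853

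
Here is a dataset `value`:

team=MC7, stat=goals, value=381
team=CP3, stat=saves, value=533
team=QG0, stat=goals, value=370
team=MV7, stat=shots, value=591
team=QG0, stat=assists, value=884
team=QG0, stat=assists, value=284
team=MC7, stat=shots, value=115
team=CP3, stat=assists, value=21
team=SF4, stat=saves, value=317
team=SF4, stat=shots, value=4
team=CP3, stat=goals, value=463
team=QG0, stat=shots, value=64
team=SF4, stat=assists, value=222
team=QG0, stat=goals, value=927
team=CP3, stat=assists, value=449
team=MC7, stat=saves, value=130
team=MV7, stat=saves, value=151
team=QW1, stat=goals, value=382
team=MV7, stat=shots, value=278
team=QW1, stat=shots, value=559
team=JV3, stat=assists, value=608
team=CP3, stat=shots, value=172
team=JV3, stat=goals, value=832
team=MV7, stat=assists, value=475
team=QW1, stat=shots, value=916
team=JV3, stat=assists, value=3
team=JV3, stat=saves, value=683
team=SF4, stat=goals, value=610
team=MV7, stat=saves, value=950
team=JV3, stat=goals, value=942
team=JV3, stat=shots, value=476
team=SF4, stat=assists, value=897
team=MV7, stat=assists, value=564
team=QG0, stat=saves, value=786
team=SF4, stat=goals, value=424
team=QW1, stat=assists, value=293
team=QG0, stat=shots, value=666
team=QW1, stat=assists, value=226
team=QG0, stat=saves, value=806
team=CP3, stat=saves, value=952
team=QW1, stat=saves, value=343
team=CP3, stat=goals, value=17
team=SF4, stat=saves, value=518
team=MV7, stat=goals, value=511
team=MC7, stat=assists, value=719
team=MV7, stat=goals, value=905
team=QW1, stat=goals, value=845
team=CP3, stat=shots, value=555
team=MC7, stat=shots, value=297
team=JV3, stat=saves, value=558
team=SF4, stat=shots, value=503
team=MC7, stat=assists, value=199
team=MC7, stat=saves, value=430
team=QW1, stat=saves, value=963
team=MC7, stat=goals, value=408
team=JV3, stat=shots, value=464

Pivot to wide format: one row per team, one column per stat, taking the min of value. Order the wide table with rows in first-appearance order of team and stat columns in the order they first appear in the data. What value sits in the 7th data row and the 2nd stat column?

558

With rows in first-appearance order of team, row 7 is team=JV3. stat columns in first-appearance order: goals, saves, shots, assists; column 2 is saves.
Long rows with team=JV3, stat=saves: min(683, 558) = 558.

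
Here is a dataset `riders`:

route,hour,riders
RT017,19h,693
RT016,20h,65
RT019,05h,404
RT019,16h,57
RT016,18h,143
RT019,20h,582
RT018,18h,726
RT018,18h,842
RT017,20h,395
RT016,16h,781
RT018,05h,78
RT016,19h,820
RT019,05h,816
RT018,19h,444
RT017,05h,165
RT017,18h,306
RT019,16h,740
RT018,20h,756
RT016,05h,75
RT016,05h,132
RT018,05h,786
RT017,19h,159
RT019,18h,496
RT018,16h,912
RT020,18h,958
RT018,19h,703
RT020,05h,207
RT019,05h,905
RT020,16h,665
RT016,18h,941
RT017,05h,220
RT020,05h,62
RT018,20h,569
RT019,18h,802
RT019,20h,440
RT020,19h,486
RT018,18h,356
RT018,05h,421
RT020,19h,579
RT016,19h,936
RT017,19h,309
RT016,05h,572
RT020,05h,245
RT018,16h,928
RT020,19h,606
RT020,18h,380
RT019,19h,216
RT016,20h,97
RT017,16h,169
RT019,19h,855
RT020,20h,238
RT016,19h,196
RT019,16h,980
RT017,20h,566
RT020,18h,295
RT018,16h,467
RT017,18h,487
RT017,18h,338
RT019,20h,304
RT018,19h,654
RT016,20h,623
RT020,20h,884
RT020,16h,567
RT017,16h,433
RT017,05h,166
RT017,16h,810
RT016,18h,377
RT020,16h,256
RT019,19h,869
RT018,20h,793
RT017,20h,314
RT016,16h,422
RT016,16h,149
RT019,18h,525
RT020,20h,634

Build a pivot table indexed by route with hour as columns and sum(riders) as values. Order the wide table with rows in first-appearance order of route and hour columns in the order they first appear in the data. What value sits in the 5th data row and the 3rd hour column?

With rows in first-appearance order of route, row 5 is route=RT020. hour columns in first-appearance order: 19h, 20h, 05h, 16h, 18h; column 3 is 05h.
Long rows with route=RT020, hour=05h: 207 + 62 + 245 = 514.

514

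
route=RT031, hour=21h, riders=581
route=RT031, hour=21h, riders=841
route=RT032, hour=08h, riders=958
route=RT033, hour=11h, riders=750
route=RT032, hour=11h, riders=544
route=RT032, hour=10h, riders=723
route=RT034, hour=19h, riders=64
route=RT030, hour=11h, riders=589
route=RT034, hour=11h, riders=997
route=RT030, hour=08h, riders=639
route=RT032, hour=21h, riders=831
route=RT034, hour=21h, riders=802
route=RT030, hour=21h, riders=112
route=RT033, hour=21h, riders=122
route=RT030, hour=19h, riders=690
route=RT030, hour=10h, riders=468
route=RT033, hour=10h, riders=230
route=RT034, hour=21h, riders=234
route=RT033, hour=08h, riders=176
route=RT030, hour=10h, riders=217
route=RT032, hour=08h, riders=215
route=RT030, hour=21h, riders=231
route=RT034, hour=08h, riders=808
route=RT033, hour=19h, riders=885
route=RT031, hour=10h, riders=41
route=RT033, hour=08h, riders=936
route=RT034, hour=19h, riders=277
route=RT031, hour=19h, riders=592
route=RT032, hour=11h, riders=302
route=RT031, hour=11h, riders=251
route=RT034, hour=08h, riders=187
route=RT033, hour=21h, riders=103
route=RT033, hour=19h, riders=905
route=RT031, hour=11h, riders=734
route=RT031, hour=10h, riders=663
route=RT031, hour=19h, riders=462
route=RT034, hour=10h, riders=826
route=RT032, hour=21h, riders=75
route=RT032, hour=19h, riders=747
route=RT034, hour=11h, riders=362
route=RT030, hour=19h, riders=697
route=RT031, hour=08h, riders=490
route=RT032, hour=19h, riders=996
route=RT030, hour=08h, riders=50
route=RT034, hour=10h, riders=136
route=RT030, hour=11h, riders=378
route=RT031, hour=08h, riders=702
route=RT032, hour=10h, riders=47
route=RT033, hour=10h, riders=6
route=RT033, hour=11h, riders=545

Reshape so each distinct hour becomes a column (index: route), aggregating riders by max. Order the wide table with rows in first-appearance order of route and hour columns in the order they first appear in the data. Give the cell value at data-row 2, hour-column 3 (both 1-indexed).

544

With rows in first-appearance order of route, row 2 is route=RT032. hour columns in first-appearance order: 21h, 08h, 11h, 10h, 19h; column 3 is 11h.
Long rows with route=RT032, hour=11h: max(544, 302) = 544.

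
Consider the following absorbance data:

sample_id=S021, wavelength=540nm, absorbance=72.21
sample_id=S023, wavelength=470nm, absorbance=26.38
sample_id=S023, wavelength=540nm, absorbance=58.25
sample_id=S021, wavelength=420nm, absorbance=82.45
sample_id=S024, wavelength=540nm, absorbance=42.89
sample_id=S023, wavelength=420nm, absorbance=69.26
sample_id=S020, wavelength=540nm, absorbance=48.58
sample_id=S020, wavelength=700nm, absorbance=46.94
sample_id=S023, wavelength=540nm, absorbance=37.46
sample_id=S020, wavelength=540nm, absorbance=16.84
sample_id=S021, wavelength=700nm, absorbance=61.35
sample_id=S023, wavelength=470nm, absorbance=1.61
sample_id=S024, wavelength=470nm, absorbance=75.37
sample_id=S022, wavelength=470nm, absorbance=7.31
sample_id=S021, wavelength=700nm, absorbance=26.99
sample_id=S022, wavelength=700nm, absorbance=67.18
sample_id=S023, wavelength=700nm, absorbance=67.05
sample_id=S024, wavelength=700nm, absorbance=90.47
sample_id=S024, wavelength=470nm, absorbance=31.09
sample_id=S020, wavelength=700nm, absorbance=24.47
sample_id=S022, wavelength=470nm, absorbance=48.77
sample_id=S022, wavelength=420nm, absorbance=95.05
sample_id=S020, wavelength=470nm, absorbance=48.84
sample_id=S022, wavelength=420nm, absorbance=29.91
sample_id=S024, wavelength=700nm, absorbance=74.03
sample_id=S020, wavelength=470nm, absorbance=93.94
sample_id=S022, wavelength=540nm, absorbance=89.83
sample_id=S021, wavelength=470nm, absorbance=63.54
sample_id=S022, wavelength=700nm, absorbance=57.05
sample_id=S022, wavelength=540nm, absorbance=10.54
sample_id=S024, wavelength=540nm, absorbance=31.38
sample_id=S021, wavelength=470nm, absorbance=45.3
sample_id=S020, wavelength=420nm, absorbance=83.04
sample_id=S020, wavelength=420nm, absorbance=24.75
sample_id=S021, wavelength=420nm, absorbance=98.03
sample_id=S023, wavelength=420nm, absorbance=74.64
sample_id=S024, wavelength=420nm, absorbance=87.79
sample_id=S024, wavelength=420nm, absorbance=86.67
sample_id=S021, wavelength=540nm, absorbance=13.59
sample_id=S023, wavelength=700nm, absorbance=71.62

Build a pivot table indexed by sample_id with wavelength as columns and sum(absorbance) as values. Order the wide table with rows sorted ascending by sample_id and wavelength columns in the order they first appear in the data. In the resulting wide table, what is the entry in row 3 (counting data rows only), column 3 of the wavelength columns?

With rows sorted ascending by sample_id, row 3 is sample_id=S022. wavelength columns in first-appearance order: 540nm, 470nm, 420nm, 700nm; column 3 is 420nm.
Long rows with sample_id=S022, wavelength=420nm: 95.05 + 29.91 = 124.96.

124.96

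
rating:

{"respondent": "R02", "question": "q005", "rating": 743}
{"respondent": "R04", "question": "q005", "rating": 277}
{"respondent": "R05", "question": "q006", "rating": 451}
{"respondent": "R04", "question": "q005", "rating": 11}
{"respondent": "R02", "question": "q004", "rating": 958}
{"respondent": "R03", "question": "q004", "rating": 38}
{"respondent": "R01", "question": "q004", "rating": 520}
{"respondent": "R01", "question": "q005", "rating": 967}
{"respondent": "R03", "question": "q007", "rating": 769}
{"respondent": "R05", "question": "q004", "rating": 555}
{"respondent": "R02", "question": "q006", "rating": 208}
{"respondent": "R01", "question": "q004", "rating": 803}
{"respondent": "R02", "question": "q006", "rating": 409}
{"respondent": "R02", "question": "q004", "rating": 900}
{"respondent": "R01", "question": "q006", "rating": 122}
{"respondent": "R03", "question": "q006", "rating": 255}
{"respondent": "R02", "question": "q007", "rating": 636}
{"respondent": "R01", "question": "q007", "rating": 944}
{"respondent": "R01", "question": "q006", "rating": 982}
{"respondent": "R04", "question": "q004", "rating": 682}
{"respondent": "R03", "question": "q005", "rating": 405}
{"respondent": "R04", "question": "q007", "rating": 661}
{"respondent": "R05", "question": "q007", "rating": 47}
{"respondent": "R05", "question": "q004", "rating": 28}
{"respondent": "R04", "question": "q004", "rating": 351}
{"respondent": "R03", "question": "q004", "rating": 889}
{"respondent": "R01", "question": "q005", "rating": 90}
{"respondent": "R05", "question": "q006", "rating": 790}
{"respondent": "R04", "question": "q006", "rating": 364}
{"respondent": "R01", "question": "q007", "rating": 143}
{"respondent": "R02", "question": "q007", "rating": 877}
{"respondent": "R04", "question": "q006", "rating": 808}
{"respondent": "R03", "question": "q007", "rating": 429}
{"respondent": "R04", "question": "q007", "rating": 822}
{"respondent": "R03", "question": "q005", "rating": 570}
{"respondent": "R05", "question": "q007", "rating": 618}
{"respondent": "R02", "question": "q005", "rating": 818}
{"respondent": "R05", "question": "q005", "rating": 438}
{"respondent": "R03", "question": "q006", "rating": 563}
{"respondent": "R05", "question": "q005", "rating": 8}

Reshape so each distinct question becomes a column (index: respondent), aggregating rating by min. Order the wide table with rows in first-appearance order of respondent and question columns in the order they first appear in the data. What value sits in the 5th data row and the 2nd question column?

122

With rows in first-appearance order of respondent, row 5 is respondent=R01. question columns in first-appearance order: q005, q006, q004, q007; column 2 is q006.
Long rows with respondent=R01, question=q006: min(122, 982) = 122.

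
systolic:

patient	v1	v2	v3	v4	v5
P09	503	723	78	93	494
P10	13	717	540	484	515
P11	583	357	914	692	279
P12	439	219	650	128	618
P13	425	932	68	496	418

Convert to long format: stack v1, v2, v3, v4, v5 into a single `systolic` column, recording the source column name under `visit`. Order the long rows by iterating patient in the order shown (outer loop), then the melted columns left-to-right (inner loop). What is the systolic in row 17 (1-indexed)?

25 rows total (5 × 5). Row 17: index ⌊(17-1)/5⌋ = 3 into patient → P12; (17-1) mod 5 = 1 into the melted columns → v2.
So row 17 is (P12, v2, 219); systolic = 219.

219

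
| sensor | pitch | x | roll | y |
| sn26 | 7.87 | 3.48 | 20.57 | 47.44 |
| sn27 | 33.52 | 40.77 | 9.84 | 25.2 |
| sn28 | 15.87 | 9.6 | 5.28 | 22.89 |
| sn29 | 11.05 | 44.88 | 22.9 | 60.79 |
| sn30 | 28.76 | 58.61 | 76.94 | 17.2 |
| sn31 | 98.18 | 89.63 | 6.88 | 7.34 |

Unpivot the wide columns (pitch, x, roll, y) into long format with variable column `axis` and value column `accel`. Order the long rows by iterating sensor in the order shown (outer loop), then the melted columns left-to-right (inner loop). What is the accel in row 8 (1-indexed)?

24 rows total (6 × 4). Row 8: index ⌊(8-1)/4⌋ = 1 into sensor → sn27; (8-1) mod 4 = 3 into the melted columns → y.
So row 8 is (sn27, y, 25.2); accel = 25.2.

25.2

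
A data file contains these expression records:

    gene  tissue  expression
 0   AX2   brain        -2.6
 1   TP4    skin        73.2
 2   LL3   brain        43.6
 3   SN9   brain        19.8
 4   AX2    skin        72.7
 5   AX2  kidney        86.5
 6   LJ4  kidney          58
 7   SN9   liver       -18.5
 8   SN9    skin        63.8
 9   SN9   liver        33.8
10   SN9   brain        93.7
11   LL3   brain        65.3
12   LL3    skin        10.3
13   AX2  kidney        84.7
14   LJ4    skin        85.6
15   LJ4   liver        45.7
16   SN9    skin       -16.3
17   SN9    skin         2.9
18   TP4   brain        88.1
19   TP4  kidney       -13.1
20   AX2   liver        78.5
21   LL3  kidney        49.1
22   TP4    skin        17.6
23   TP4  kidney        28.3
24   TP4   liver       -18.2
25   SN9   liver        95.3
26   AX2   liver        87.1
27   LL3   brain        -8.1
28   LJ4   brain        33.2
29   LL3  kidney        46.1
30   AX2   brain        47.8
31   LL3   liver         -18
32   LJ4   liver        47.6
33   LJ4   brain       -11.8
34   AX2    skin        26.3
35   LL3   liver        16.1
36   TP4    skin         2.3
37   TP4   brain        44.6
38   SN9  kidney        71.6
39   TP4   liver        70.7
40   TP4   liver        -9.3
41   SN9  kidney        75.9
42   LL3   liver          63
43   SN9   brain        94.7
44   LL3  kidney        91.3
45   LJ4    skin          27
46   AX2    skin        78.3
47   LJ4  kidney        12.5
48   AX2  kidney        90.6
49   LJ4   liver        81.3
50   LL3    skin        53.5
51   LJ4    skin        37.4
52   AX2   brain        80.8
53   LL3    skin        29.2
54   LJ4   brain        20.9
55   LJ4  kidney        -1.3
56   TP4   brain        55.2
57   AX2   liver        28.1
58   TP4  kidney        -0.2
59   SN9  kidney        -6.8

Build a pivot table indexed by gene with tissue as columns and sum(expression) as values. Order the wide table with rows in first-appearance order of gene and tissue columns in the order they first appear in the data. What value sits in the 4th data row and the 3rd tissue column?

140.7

With rows in first-appearance order of gene, row 4 is gene=SN9. tissue columns in first-appearance order: brain, skin, kidney, liver; column 3 is kidney.
Long rows with gene=SN9, tissue=kidney: 71.6 + 75.9 + -6.8 = 140.7.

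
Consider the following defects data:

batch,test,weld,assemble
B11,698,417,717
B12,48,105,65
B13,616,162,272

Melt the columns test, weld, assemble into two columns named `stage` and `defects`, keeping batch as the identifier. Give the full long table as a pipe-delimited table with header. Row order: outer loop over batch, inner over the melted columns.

Each (batch, column) pair becomes one row: 3 × 3 = 9 rows.
For example, (B11, test) → defects=698.

| batch | stage | defects |
| B11 | test | 698 |
| B11 | weld | 417 |
| B11 | assemble | 717 |
| B12 | test | 48 |
| B12 | weld | 105 |
| B12 | assemble | 65 |
| B13 | test | 616 |
| B13 | weld | 162 |
| B13 | assemble | 272 |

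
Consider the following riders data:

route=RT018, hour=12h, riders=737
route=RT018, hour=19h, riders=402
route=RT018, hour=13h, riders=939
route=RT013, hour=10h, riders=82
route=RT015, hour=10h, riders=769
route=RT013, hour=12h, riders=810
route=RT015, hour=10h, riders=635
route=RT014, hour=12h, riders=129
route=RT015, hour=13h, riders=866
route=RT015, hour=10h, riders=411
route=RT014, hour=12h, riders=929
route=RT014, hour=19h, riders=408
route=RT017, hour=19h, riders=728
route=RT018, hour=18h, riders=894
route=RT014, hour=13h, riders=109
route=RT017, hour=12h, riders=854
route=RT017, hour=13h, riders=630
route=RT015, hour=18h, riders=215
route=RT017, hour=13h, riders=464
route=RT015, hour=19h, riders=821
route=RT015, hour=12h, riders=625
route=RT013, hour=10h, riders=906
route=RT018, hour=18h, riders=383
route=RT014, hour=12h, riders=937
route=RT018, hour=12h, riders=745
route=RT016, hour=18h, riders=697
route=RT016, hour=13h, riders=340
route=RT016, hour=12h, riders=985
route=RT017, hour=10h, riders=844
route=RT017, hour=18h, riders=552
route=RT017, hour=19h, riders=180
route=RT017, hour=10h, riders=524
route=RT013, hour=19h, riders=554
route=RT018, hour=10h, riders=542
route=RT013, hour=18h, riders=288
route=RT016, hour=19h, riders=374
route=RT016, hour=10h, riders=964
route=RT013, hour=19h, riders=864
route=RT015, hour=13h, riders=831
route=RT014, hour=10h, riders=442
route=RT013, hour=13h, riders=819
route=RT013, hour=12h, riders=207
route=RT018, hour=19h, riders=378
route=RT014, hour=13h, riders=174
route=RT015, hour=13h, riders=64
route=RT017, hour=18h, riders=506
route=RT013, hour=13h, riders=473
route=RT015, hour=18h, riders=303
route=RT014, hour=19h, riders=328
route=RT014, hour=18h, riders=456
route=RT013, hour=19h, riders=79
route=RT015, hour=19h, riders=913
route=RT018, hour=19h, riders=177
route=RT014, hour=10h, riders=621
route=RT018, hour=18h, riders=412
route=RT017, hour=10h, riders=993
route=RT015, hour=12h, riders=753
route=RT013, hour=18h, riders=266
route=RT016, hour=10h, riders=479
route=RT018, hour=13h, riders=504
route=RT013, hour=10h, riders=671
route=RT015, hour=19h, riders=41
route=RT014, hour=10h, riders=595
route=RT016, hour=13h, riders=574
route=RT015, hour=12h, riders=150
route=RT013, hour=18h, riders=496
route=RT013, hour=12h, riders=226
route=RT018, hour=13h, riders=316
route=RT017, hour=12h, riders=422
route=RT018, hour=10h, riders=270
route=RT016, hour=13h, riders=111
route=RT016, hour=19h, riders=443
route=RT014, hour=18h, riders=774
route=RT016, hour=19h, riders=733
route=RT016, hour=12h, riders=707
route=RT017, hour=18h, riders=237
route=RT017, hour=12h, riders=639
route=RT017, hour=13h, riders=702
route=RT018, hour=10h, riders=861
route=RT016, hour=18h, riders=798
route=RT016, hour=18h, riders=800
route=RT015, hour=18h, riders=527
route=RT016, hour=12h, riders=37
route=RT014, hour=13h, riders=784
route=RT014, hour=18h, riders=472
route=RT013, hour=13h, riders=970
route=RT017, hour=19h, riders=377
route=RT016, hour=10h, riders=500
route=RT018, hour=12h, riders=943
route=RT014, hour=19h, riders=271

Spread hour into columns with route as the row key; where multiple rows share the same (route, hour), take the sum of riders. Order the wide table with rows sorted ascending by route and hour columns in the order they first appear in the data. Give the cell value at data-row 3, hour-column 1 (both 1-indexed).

With rows sorted ascending by route, row 3 is route=RT015. hour columns in first-appearance order: 12h, 19h, 13h, 10h, 18h; column 1 is 12h.
Long rows with route=RT015, hour=12h: 625 + 753 + 150 = 1528.

1528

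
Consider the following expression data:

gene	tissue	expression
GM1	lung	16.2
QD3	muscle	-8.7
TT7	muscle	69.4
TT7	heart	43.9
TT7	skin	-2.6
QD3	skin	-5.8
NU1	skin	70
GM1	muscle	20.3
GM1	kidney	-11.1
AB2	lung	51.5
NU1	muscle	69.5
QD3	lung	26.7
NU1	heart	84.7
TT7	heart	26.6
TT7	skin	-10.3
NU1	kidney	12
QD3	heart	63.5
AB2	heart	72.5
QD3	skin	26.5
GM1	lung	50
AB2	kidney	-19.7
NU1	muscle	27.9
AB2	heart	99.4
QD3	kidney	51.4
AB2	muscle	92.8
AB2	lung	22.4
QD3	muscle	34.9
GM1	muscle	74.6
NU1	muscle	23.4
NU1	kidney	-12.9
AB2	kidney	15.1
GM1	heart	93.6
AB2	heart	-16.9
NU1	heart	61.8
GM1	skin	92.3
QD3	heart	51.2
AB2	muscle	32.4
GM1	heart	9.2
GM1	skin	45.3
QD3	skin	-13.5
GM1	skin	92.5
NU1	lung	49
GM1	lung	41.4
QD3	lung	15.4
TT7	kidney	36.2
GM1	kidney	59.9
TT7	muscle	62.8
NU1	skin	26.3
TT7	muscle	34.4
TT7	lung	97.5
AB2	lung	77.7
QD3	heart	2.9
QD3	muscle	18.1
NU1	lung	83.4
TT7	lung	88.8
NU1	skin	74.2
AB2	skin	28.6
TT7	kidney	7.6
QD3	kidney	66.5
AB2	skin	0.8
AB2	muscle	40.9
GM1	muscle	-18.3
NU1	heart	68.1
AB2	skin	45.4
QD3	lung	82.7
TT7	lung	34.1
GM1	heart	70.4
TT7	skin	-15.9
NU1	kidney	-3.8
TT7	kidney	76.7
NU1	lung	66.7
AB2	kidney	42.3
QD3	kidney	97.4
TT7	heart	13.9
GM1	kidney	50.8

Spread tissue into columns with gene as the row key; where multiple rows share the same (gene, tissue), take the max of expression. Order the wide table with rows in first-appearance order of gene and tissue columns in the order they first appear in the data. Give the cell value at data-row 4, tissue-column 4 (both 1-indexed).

With rows in first-appearance order of gene, row 4 is gene=NU1. tissue columns in first-appearance order: lung, muscle, heart, skin, kidney; column 4 is skin.
Long rows with gene=NU1, tissue=skin: max(70, 26.3, 74.2) = 74.2.

74.2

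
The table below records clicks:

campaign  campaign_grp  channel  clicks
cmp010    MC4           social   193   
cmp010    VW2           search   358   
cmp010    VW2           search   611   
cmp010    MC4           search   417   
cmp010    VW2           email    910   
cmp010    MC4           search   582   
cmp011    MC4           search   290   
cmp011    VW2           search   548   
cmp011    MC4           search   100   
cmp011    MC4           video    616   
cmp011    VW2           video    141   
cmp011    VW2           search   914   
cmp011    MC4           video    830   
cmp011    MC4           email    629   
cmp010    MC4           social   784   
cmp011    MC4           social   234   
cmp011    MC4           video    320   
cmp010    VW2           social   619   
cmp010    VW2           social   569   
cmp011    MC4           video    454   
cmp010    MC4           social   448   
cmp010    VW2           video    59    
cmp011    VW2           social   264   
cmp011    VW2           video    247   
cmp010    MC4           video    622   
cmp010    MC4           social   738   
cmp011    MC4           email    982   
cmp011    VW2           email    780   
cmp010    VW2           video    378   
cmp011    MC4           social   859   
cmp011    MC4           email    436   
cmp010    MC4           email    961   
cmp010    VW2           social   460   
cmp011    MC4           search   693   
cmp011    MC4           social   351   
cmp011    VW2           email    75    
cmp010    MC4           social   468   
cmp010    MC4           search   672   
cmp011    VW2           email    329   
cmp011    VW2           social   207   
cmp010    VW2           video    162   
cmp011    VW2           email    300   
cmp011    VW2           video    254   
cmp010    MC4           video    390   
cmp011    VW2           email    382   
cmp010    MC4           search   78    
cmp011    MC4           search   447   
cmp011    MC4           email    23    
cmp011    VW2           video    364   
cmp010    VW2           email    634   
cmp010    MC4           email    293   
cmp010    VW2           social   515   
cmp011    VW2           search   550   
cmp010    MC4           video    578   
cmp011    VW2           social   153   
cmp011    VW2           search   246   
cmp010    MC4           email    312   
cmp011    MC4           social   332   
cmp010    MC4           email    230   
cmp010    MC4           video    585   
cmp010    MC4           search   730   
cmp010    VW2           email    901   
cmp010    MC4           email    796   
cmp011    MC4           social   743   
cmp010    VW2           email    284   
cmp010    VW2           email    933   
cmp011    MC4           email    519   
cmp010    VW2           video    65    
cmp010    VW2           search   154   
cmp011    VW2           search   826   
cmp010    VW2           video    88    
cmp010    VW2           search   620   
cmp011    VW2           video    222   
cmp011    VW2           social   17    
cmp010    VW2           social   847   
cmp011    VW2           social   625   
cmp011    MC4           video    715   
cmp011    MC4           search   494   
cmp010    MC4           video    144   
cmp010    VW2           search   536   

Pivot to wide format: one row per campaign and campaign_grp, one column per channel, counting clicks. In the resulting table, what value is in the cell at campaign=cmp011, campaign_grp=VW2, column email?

Rows with campaign=cmp011, campaign_grp=VW2 and channel=email: clicks values are 780, 75, 329, 300, 382.
5 rows match — count = 5.

5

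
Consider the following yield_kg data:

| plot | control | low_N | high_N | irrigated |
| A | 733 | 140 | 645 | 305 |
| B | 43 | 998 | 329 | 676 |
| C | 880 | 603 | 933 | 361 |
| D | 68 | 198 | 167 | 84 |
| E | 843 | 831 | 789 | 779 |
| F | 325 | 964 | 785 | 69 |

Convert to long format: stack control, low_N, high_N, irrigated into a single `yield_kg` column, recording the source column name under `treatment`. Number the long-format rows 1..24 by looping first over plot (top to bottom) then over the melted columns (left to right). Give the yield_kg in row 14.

198

24 rows total (6 × 4). Row 14: index ⌊(14-1)/4⌋ = 3 into plot → D; (14-1) mod 4 = 1 into the melted columns → low_N.
So row 14 is (D, low_N, 198); yield_kg = 198.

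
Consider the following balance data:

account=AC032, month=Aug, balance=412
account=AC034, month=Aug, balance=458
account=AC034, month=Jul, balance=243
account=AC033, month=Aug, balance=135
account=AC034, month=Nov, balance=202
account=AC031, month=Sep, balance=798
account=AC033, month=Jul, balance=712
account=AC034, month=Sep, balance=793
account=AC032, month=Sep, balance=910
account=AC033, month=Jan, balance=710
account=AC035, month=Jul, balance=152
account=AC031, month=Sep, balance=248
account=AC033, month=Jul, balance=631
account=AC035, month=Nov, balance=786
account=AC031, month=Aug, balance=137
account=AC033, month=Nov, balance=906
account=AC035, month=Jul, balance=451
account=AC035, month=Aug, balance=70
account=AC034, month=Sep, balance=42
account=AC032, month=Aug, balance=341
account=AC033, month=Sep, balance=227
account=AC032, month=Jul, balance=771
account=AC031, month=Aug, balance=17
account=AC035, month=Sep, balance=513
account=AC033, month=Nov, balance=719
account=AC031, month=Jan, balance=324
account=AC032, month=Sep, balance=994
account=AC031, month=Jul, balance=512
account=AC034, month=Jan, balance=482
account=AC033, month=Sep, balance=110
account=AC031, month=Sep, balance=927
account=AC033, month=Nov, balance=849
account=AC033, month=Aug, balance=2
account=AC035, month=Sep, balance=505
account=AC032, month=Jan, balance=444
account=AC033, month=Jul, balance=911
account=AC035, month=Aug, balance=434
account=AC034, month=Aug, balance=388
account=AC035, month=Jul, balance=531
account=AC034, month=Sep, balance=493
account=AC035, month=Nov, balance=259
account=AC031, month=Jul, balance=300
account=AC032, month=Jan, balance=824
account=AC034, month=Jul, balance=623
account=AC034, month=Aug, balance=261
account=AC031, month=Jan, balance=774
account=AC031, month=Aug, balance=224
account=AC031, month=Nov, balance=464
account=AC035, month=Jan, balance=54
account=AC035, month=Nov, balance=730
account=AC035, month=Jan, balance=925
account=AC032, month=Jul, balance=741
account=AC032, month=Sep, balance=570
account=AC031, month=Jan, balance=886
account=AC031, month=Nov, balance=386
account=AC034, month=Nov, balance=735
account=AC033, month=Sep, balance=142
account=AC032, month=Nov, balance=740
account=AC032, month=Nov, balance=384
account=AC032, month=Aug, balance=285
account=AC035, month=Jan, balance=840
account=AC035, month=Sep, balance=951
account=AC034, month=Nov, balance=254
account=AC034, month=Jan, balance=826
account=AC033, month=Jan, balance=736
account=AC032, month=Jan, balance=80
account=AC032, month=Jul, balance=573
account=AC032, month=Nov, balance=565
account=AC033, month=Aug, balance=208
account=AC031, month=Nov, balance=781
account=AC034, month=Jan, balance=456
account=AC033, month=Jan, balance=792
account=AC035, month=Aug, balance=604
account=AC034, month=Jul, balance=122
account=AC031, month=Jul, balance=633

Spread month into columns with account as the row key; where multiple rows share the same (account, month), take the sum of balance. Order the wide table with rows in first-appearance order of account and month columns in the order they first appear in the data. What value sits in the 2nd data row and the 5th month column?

With rows in first-appearance order of account, row 2 is account=AC034. month columns in first-appearance order: Aug, Jul, Nov, Sep, Jan; column 5 is Jan.
Long rows with account=AC034, month=Jan: 482 + 826 + 456 = 1764.

1764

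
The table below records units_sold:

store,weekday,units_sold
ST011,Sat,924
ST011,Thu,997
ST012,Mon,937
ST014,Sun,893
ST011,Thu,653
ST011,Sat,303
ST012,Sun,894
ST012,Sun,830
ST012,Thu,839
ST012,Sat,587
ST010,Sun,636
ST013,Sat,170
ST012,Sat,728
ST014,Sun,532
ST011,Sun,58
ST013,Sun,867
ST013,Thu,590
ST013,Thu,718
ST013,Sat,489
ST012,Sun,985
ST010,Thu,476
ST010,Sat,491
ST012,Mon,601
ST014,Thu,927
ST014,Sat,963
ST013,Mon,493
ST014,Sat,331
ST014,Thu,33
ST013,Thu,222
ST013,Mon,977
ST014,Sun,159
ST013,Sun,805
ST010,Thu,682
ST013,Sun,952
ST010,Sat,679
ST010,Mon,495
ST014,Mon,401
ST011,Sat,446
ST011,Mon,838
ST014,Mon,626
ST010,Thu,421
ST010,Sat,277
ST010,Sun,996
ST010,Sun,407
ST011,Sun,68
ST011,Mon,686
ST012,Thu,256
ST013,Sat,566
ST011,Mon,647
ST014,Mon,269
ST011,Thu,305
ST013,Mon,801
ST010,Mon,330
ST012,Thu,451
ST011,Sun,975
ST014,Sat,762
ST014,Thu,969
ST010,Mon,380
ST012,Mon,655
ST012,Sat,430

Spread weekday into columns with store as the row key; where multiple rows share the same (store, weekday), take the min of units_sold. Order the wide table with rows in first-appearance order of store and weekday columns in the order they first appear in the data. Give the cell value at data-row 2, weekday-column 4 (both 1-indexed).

830

With rows in first-appearance order of store, row 2 is store=ST012. weekday columns in first-appearance order: Sat, Thu, Mon, Sun; column 4 is Sun.
Long rows with store=ST012, weekday=Sun: min(894, 830, 985) = 830.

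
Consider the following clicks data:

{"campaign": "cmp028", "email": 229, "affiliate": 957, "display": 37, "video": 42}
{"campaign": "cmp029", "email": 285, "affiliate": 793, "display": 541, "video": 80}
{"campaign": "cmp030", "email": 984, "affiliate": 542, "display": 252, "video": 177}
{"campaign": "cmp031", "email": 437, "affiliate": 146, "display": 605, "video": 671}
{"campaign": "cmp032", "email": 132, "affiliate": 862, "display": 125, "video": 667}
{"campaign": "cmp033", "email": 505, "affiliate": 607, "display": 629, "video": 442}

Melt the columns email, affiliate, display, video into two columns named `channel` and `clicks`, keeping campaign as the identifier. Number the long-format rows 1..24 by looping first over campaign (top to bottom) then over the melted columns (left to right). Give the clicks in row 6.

24 rows total (6 × 4). Row 6: index ⌊(6-1)/4⌋ = 1 into campaign → cmp029; (6-1) mod 4 = 1 into the melted columns → affiliate.
So row 6 is (cmp029, affiliate, 793); clicks = 793.

793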